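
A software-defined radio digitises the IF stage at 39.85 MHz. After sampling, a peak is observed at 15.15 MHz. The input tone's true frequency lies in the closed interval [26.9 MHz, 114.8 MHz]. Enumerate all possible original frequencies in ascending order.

55 MHz, 64.55 MHz, 94.85 MHz, 104.4 MHz

Frequencies that alias to 15.15 MHz are k·fs ± 15.15 MHz for integer k ≥ 0.
k=0: 15.15 MHz.
k=1: 24.7 MHz, 55 MHz.
k=2: 64.55 MHz, 94.85 MHz.
k=3: 104.4 MHz, 134.7 MHz.
k=4: 144.25 MHz, 174.55 MHz.
Within [26.9 MHz, 114.8 MHz]: 55 MHz, 64.55 MHz, 94.85 MHz, 104.4 MHz.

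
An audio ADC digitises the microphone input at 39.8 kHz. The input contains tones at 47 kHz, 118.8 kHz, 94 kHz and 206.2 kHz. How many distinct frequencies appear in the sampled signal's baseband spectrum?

fs/2 = 19.9 kHz.
47 kHz mod fs = 7.2 kHz.
7.2 kHz ≤ fs/2 = 19.9 kHz, appears at 7.2 kHz.
118.8 kHz mod fs = 39.2 kHz.
39.2 kHz > fs/2 = 19.9 kHz, folds to fs − 39.2 kHz = 0.6 kHz.
94 kHz mod fs = 14.4 kHz.
14.4 kHz ≤ fs/2 = 19.9 kHz, appears at 14.4 kHz.
206.2 kHz mod fs = 7.2 kHz.
7.2 kHz ≤ fs/2 = 19.9 kHz, appears at 7.2 kHz.
Distinct values: {0.6 kHz, 7.2 kHz, 14.4 kHz} → 3.

3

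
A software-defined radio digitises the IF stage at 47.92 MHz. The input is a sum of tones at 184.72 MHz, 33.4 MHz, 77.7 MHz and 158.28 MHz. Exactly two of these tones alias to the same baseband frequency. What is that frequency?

fs/2 = 23.96 MHz.
184.72 MHz mod fs = 40.96 MHz.
40.96 MHz > fs/2 = 23.96 MHz, folds to fs − 40.96 MHz = 6.96 MHz.
33.4 MHz > fs/2 = 23.96 MHz, folds to fs − 33.4 MHz = 14.52 MHz.
77.7 MHz mod fs = 29.78 MHz.
29.78 MHz > fs/2 = 23.96 MHz, folds to fs − 29.78 MHz = 18.14 MHz.
158.28 MHz mod fs = 14.52 MHz.
14.52 MHz ≤ fs/2 = 23.96 MHz, appears at 14.52 MHz.
33.4 MHz and 158.28 MHz both map to 14.52 MHz.

14.52 MHz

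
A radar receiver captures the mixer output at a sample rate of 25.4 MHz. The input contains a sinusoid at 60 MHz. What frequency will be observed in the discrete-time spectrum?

60 MHz mod fs = 9.2 MHz.
9.2 MHz ≤ fs/2 = 12.7 MHz, appears at 9.2 MHz.

9.2 MHz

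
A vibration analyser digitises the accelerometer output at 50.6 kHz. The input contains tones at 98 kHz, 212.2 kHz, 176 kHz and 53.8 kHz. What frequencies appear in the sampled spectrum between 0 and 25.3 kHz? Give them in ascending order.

3.2 kHz, 9.8 kHz, 24.2 kHz

fs/2 = 25.3 kHz.
98 kHz mod fs = 47.4 kHz.
47.4 kHz > fs/2 = 25.3 kHz, folds to fs − 47.4 kHz = 3.2 kHz.
212.2 kHz mod fs = 9.8 kHz.
9.8 kHz ≤ fs/2 = 25.3 kHz, appears at 9.8 kHz.
176 kHz mod fs = 24.2 kHz.
24.2 kHz ≤ fs/2 = 25.3 kHz, appears at 24.2 kHz.
53.8 kHz mod fs = 3.2 kHz.
3.2 kHz ≤ fs/2 = 25.3 kHz, appears at 3.2 kHz.
Distinct values: {3.2 kHz, 9.8 kHz, 24.2 kHz}.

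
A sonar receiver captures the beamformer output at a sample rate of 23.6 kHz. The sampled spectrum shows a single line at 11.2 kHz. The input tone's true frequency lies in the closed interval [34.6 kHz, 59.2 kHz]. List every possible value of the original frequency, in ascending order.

Frequencies that alias to 11.2 kHz are k·fs ± 11.2 kHz for integer k ≥ 0.
k=0: 11.2 kHz.
k=1: 12.4 kHz, 34.8 kHz.
k=2: 36 kHz, 58.4 kHz.
k=3: 59.6 kHz, 82 kHz.
Within [34.6 kHz, 59.2 kHz]: 34.8 kHz, 36 kHz, 58.4 kHz.

34.8 kHz, 36 kHz, 58.4 kHz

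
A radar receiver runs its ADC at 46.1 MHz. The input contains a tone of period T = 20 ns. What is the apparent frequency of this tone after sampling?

3.9 MHz

T = 20 ns → f = 1/T = 50 MHz.
50 MHz mod fs = 3.9 MHz.
3.9 MHz ≤ fs/2 = 23.05 MHz, appears at 3.9 MHz.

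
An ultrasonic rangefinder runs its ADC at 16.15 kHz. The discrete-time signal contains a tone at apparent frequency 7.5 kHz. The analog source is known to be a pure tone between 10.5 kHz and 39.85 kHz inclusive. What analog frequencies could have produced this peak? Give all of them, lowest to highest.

23.65 kHz, 24.8 kHz, 39.8 kHz

Frequencies that alias to 7.5 kHz are k·fs ± 7.5 kHz for integer k ≥ 0.
k=0: 7.5 kHz.
k=1: 8.65 kHz, 23.65 kHz.
k=2: 24.8 kHz, 39.8 kHz.
k=3: 40.95 kHz, 55.95 kHz.
Within [10.5 kHz, 39.85 kHz]: 23.65 kHz, 24.8 kHz, 39.8 kHz.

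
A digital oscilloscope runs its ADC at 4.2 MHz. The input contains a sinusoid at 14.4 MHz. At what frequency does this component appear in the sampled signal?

14.4 MHz mod fs = 1.8 MHz.
1.8 MHz ≤ fs/2 = 2.1 MHz, appears at 1.8 MHz.

1.8 MHz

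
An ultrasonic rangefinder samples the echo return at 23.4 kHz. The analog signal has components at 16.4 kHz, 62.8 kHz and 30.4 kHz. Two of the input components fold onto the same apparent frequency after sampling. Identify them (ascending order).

fs/2 = 11.7 kHz.
16.4 kHz > fs/2 = 11.7 kHz, folds to fs − 16.4 kHz = 7 kHz.
62.8 kHz mod fs = 16 kHz.
16 kHz > fs/2 = 11.7 kHz, folds to fs − 16 kHz = 7.4 kHz.
30.4 kHz mod fs = 7 kHz.
7 kHz ≤ fs/2 = 11.7 kHz, appears at 7 kHz.
16.4 kHz and 30.4 kHz both map to 7 kHz.

16.4 kHz, 30.4 kHz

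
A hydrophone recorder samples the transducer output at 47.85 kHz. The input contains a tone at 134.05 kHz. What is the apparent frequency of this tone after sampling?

134.05 kHz mod fs = 38.35 kHz.
38.35 kHz > fs/2 = 23.925 kHz, folds to fs − 38.35 kHz = 9.5 kHz.

9.5 kHz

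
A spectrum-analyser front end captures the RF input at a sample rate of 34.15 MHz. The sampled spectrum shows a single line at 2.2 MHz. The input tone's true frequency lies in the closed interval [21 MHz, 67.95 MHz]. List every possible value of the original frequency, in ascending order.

31.95 MHz, 36.35 MHz, 66.1 MHz

Frequencies that alias to 2.2 MHz are k·fs ± 2.2 MHz for integer k ≥ 0.
k=0: 2.2 MHz.
k=1: 31.95 MHz, 36.35 MHz.
k=2: 66.1 MHz, 70.5 MHz.
k=3: 100.25 MHz, 104.65 MHz.
Within [21 MHz, 67.95 MHz]: 31.95 MHz, 36.35 MHz, 66.1 MHz.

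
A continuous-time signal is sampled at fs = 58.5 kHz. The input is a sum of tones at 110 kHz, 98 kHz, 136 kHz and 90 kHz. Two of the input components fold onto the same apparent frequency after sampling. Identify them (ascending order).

fs/2 = 29.25 kHz.
110 kHz mod fs = 51.5 kHz.
51.5 kHz > fs/2 = 29.25 kHz, folds to fs − 51.5 kHz = 7 kHz.
98 kHz mod fs = 39.5 kHz.
39.5 kHz > fs/2 = 29.25 kHz, folds to fs − 39.5 kHz = 19 kHz.
136 kHz mod fs = 19 kHz.
19 kHz ≤ fs/2 = 29.25 kHz, appears at 19 kHz.
90 kHz mod fs = 31.5 kHz.
31.5 kHz > fs/2 = 29.25 kHz, folds to fs − 31.5 kHz = 27 kHz.
98 kHz and 136 kHz both map to 19 kHz.

98 kHz, 136 kHz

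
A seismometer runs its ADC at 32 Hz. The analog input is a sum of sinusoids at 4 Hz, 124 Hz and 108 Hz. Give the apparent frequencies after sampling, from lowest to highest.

4 Hz, 12 Hz

fs/2 = 16 Hz.
4 Hz ≤ fs/2 = 16 Hz, passes unchanged.
124 Hz mod fs = 28 Hz.
28 Hz > fs/2 = 16 Hz, folds to fs − 28 Hz = 4 Hz.
108 Hz mod fs = 12 Hz.
12 Hz ≤ fs/2 = 16 Hz, appears at 12 Hz.
Distinct values: {4 Hz, 12 Hz}.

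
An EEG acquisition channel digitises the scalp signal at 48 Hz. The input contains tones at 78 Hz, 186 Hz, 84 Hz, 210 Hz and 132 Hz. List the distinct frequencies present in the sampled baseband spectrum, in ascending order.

6 Hz, 12 Hz, 18 Hz

fs/2 = 24 Hz.
78 Hz mod fs = 30 Hz.
30 Hz > fs/2 = 24 Hz, folds to fs − 30 Hz = 18 Hz.
186 Hz mod fs = 42 Hz.
42 Hz > fs/2 = 24 Hz, folds to fs − 42 Hz = 6 Hz.
84 Hz mod fs = 36 Hz.
36 Hz > fs/2 = 24 Hz, folds to fs − 36 Hz = 12 Hz.
210 Hz mod fs = 18 Hz.
18 Hz ≤ fs/2 = 24 Hz, appears at 18 Hz.
132 Hz mod fs = 36 Hz.
36 Hz > fs/2 = 24 Hz, folds to fs − 36 Hz = 12 Hz.
Distinct values: {6 Hz, 12 Hz, 18 Hz}.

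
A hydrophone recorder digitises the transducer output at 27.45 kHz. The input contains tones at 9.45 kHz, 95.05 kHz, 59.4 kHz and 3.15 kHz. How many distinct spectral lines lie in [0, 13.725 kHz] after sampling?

fs/2 = 13.725 kHz.
9.45 kHz ≤ fs/2 = 13.725 kHz, passes unchanged.
95.05 kHz mod fs = 12.7 kHz.
12.7 kHz ≤ fs/2 = 13.725 kHz, appears at 12.7 kHz.
59.4 kHz mod fs = 4.5 kHz.
4.5 kHz ≤ fs/2 = 13.725 kHz, appears at 4.5 kHz.
3.15 kHz ≤ fs/2 = 13.725 kHz, passes unchanged.
Distinct values: {3.15 kHz, 4.5 kHz, 9.45 kHz, 12.7 kHz} → 4.

4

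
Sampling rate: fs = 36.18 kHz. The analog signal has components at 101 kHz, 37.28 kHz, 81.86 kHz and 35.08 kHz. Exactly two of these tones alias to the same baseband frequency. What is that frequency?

1.1 kHz

fs/2 = 18.09 kHz.
101 kHz mod fs = 28.64 kHz.
28.64 kHz > fs/2 = 18.09 kHz, folds to fs − 28.64 kHz = 7.54 kHz.
37.28 kHz mod fs = 1.1 kHz.
1.1 kHz ≤ fs/2 = 18.09 kHz, appears at 1.1 kHz.
81.86 kHz mod fs = 9.5 kHz.
9.5 kHz ≤ fs/2 = 18.09 kHz, appears at 9.5 kHz.
35.08 kHz > fs/2 = 18.09 kHz, folds to fs − 35.08 kHz = 1.1 kHz.
35.08 kHz and 37.28 kHz both map to 1.1 kHz.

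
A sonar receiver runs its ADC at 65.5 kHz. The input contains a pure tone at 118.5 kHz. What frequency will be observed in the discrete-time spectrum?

12.5 kHz

118.5 kHz mod fs = 53 kHz.
53 kHz > fs/2 = 32.75 kHz, folds to fs − 53 kHz = 12.5 kHz.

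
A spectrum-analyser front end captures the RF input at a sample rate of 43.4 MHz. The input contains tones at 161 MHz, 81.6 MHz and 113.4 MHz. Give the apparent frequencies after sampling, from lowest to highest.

5.2 MHz, 12.6 MHz, 16.8 MHz

fs/2 = 21.7 MHz.
161 MHz mod fs = 30.8 MHz.
30.8 MHz > fs/2 = 21.7 MHz, folds to fs − 30.8 MHz = 12.6 MHz.
81.6 MHz mod fs = 38.2 MHz.
38.2 MHz > fs/2 = 21.7 MHz, folds to fs − 38.2 MHz = 5.2 MHz.
113.4 MHz mod fs = 26.6 MHz.
26.6 MHz > fs/2 = 21.7 MHz, folds to fs − 26.6 MHz = 16.8 MHz.
Distinct values: {5.2 MHz, 12.6 MHz, 16.8 MHz}.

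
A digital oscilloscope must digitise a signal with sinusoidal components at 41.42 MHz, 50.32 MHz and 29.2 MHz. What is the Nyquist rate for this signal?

100.64 MHz

Highest-frequency component: 50.32 MHz.
Nyquist rate = 2 × 50.32 MHz = 100.64 MHz.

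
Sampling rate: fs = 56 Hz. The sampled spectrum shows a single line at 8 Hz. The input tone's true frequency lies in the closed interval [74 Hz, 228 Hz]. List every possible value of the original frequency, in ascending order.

Frequencies that alias to 8 Hz are k·fs ± 8 Hz for integer k ≥ 0.
k=0: 8 Hz.
k=1: 48 Hz, 64 Hz.
k=2: 104 Hz, 120 Hz.
k=3: 160 Hz, 176 Hz.
k=4: 216 Hz, 232 Hz.
k=5: 272 Hz, 288 Hz.
Within [74 Hz, 228 Hz]: 104 Hz, 120 Hz, 160 Hz, 176 Hz, 216 Hz.

104 Hz, 120 Hz, 160 Hz, 176 Hz, 216 Hz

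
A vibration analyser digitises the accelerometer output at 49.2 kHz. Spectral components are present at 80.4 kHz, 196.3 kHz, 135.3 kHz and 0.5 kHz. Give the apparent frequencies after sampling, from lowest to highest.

0.5 kHz, 12.3 kHz, 18 kHz

fs/2 = 24.6 kHz.
80.4 kHz mod fs = 31.2 kHz.
31.2 kHz > fs/2 = 24.6 kHz, folds to fs − 31.2 kHz = 18 kHz.
196.3 kHz mod fs = 48.7 kHz.
48.7 kHz > fs/2 = 24.6 kHz, folds to fs − 48.7 kHz = 0.5 kHz.
135.3 kHz mod fs = 36.9 kHz.
36.9 kHz > fs/2 = 24.6 kHz, folds to fs − 36.9 kHz = 12.3 kHz.
0.5 kHz ≤ fs/2 = 24.6 kHz, passes unchanged.
Distinct values: {0.5 kHz, 12.3 kHz, 18 kHz}.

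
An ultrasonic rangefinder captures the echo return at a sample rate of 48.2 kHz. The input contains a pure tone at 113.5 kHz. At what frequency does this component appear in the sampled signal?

17.1 kHz

113.5 kHz mod fs = 17.1 kHz.
17.1 kHz ≤ fs/2 = 24.1 kHz, appears at 17.1 kHz.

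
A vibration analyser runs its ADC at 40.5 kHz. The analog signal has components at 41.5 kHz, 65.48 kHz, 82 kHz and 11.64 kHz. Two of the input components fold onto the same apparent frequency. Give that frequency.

fs/2 = 20.25 kHz.
41.5 kHz mod fs = 1 kHz.
1 kHz ≤ fs/2 = 20.25 kHz, appears at 1 kHz.
65.48 kHz mod fs = 24.98 kHz.
24.98 kHz > fs/2 = 20.25 kHz, folds to fs − 24.98 kHz = 15.52 kHz.
82 kHz mod fs = 1 kHz.
1 kHz ≤ fs/2 = 20.25 kHz, appears at 1 kHz.
11.64 kHz ≤ fs/2 = 20.25 kHz, passes unchanged.
41.5 kHz and 82 kHz both map to 1 kHz.

1 kHz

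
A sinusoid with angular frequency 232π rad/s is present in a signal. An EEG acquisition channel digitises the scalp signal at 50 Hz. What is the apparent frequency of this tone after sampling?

ω = 232π rad/s → f = ω/(2π) = 116 Hz.
116 Hz mod fs = 16 Hz.
16 Hz ≤ fs/2 = 25 Hz, appears at 16 Hz.

16 Hz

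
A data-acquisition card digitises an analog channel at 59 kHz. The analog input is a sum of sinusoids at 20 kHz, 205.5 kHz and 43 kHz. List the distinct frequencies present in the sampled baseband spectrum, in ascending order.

16 kHz, 20 kHz, 28.5 kHz

fs/2 = 29.5 kHz.
20 kHz ≤ fs/2 = 29.5 kHz, passes unchanged.
205.5 kHz mod fs = 28.5 kHz.
28.5 kHz ≤ fs/2 = 29.5 kHz, appears at 28.5 kHz.
43 kHz > fs/2 = 29.5 kHz, folds to fs − 43 kHz = 16 kHz.
Distinct values: {16 kHz, 20 kHz, 28.5 kHz}.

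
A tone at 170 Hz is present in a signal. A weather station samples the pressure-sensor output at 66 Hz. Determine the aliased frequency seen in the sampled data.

28 Hz

170 Hz mod fs = 38 Hz.
38 Hz > fs/2 = 33 Hz, folds to fs − 38 Hz = 28 Hz.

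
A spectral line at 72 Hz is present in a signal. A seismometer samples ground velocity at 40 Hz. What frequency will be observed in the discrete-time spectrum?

8 Hz

72 Hz mod fs = 32 Hz.
32 Hz > fs/2 = 20 Hz, folds to fs − 32 Hz = 8 Hz.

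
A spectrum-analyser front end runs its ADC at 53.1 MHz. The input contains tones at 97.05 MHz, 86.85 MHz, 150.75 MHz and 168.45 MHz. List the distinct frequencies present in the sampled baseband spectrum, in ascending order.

fs/2 = 26.55 MHz.
97.05 MHz mod fs = 43.95 MHz.
43.95 MHz > fs/2 = 26.55 MHz, folds to fs − 43.95 MHz = 9.15 MHz.
86.85 MHz mod fs = 33.75 MHz.
33.75 MHz > fs/2 = 26.55 MHz, folds to fs − 33.75 MHz = 19.35 MHz.
150.75 MHz mod fs = 44.55 MHz.
44.55 MHz > fs/2 = 26.55 MHz, folds to fs − 44.55 MHz = 8.55 MHz.
168.45 MHz mod fs = 9.15 MHz.
9.15 MHz ≤ fs/2 = 26.55 MHz, appears at 9.15 MHz.
Distinct values: {8.55 MHz, 9.15 MHz, 19.35 MHz}.

8.55 MHz, 9.15 MHz, 19.35 MHz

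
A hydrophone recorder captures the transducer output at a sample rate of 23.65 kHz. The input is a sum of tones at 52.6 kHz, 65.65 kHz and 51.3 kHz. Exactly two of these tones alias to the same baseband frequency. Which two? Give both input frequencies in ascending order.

52.6 kHz, 65.65 kHz

fs/2 = 11.825 kHz.
52.6 kHz mod fs = 5.3 kHz.
5.3 kHz ≤ fs/2 = 11.825 kHz, appears at 5.3 kHz.
65.65 kHz mod fs = 18.35 kHz.
18.35 kHz > fs/2 = 11.825 kHz, folds to fs − 18.35 kHz = 5.3 kHz.
51.3 kHz mod fs = 4 kHz.
4 kHz ≤ fs/2 = 11.825 kHz, appears at 4 kHz.
52.6 kHz and 65.65 kHz both map to 5.3 kHz.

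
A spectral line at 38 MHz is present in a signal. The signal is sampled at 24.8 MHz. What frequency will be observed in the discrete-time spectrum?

11.6 MHz

38 MHz mod fs = 13.2 MHz.
13.2 MHz > fs/2 = 12.4 MHz, folds to fs − 13.2 MHz = 11.6 MHz.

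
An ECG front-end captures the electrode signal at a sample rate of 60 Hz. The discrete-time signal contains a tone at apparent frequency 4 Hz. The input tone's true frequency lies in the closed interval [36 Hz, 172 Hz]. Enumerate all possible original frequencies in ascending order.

Frequencies that alias to 4 Hz are k·fs ± 4 Hz for integer k ≥ 0.
k=0: 4 Hz.
k=1: 56 Hz, 64 Hz.
k=2: 116 Hz, 124 Hz.
k=3: 176 Hz, 184 Hz.
Within [36 Hz, 172 Hz]: 56 Hz, 64 Hz, 116 Hz, 124 Hz.

56 Hz, 64 Hz, 116 Hz, 124 Hz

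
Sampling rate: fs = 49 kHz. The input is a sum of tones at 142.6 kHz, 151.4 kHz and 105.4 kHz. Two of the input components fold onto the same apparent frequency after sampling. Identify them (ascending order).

142.6 kHz, 151.4 kHz

fs/2 = 24.5 kHz.
142.6 kHz mod fs = 44.6 kHz.
44.6 kHz > fs/2 = 24.5 kHz, folds to fs − 44.6 kHz = 4.4 kHz.
151.4 kHz mod fs = 4.4 kHz.
4.4 kHz ≤ fs/2 = 24.5 kHz, appears at 4.4 kHz.
105.4 kHz mod fs = 7.4 kHz.
7.4 kHz ≤ fs/2 = 24.5 kHz, appears at 7.4 kHz.
142.6 kHz and 151.4 kHz both map to 4.4 kHz.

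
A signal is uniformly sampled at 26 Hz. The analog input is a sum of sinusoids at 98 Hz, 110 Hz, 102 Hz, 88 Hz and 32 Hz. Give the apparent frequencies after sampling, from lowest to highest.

2 Hz, 6 Hz, 10 Hz

fs/2 = 13 Hz.
98 Hz mod fs = 20 Hz.
20 Hz > fs/2 = 13 Hz, folds to fs − 20 Hz = 6 Hz.
110 Hz mod fs = 6 Hz.
6 Hz ≤ fs/2 = 13 Hz, appears at 6 Hz.
102 Hz mod fs = 24 Hz.
24 Hz > fs/2 = 13 Hz, folds to fs − 24 Hz = 2 Hz.
88 Hz mod fs = 10 Hz.
10 Hz ≤ fs/2 = 13 Hz, appears at 10 Hz.
32 Hz mod fs = 6 Hz.
6 Hz ≤ fs/2 = 13 Hz, appears at 6 Hz.
Distinct values: {2 Hz, 6 Hz, 10 Hz}.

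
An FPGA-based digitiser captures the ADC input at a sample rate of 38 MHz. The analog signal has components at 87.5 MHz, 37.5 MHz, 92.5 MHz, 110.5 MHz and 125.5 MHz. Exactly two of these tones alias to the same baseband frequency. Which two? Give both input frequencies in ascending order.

fs/2 = 19 MHz.
87.5 MHz mod fs = 11.5 MHz.
11.5 MHz ≤ fs/2 = 19 MHz, appears at 11.5 MHz.
37.5 MHz > fs/2 = 19 MHz, folds to fs − 37.5 MHz = 0.5 MHz.
92.5 MHz mod fs = 16.5 MHz.
16.5 MHz ≤ fs/2 = 19 MHz, appears at 16.5 MHz.
110.5 MHz mod fs = 34.5 MHz.
34.5 MHz > fs/2 = 19 MHz, folds to fs − 34.5 MHz = 3.5 MHz.
125.5 MHz mod fs = 11.5 MHz.
11.5 MHz ≤ fs/2 = 19 MHz, appears at 11.5 MHz.
87.5 MHz and 125.5 MHz both map to 11.5 MHz.

87.5 MHz, 125.5 MHz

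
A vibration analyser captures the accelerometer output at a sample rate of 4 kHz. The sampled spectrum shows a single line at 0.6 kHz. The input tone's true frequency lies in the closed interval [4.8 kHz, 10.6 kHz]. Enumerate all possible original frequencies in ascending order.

7.4 kHz, 8.6 kHz

Frequencies that alias to 0.6 kHz are k·fs ± 0.6 kHz for integer k ≥ 0.
k=0: 0.6 kHz.
k=1: 3.4 kHz, 4.6 kHz.
k=2: 7.4 kHz, 8.6 kHz.
k=3: 11.4 kHz, 12.6 kHz.
Within [4.8 kHz, 10.6 kHz]: 7.4 kHz, 8.6 kHz.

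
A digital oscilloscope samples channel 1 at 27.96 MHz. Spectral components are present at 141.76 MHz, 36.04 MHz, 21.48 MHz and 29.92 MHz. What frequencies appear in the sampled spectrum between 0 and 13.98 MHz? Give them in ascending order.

1.96 MHz, 6.48 MHz, 8.08 MHz

fs/2 = 13.98 MHz.
141.76 MHz mod fs = 1.96 MHz.
1.96 MHz ≤ fs/2 = 13.98 MHz, appears at 1.96 MHz.
36.04 MHz mod fs = 8.08 MHz.
8.08 MHz ≤ fs/2 = 13.98 MHz, appears at 8.08 MHz.
21.48 MHz > fs/2 = 13.98 MHz, folds to fs − 21.48 MHz = 6.48 MHz.
29.92 MHz mod fs = 1.96 MHz.
1.96 MHz ≤ fs/2 = 13.98 MHz, appears at 1.96 MHz.
Distinct values: {1.96 MHz, 6.48 MHz, 8.08 MHz}.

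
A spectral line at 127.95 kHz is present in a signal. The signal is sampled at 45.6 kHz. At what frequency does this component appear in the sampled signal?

127.95 kHz mod fs = 36.75 kHz.
36.75 kHz > fs/2 = 22.8 kHz, folds to fs − 36.75 kHz = 8.85 kHz.

8.85 kHz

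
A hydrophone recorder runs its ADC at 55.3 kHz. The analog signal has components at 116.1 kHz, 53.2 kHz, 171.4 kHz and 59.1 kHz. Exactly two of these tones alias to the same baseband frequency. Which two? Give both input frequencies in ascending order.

116.1 kHz, 171.4 kHz

fs/2 = 27.65 kHz.
116.1 kHz mod fs = 5.5 kHz.
5.5 kHz ≤ fs/2 = 27.65 kHz, appears at 5.5 kHz.
53.2 kHz > fs/2 = 27.65 kHz, folds to fs − 53.2 kHz = 2.1 kHz.
171.4 kHz mod fs = 5.5 kHz.
5.5 kHz ≤ fs/2 = 27.65 kHz, appears at 5.5 kHz.
59.1 kHz mod fs = 3.8 kHz.
3.8 kHz ≤ fs/2 = 27.65 kHz, appears at 3.8 kHz.
116.1 kHz and 171.4 kHz both map to 5.5 kHz.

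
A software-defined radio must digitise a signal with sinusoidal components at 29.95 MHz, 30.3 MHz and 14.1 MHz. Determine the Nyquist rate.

60.6 MHz

Highest-frequency component: 30.3 MHz.
Nyquist rate = 2 × 30.3 MHz = 60.6 MHz.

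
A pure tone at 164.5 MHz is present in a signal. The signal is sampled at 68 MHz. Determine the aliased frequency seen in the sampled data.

28.5 MHz

164.5 MHz mod fs = 28.5 MHz.
28.5 MHz ≤ fs/2 = 34 MHz, appears at 28.5 MHz.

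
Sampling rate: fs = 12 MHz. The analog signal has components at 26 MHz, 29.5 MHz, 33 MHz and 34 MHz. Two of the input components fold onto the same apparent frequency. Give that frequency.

fs/2 = 6 MHz.
26 MHz mod fs = 2 MHz.
2 MHz ≤ fs/2 = 6 MHz, appears at 2 MHz.
29.5 MHz mod fs = 5.5 MHz.
5.5 MHz ≤ fs/2 = 6 MHz, appears at 5.5 MHz.
33 MHz mod fs = 9 MHz.
9 MHz > fs/2 = 6 MHz, folds to fs − 9 MHz = 3 MHz.
34 MHz mod fs = 10 MHz.
10 MHz > fs/2 = 6 MHz, folds to fs − 10 MHz = 2 MHz.
26 MHz and 34 MHz both map to 2 MHz.

2 MHz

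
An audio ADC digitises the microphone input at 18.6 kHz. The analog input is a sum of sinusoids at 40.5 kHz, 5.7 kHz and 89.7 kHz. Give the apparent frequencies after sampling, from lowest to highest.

fs/2 = 9.3 kHz.
40.5 kHz mod fs = 3.3 kHz.
3.3 kHz ≤ fs/2 = 9.3 kHz, appears at 3.3 kHz.
5.7 kHz ≤ fs/2 = 9.3 kHz, passes unchanged.
89.7 kHz mod fs = 15.3 kHz.
15.3 kHz > fs/2 = 9.3 kHz, folds to fs − 15.3 kHz = 3.3 kHz.
Distinct values: {3.3 kHz, 5.7 kHz}.

3.3 kHz, 5.7 kHz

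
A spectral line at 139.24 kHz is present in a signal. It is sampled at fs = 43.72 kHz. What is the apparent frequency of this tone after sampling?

139.24 kHz mod fs = 8.08 kHz.
8.08 kHz ≤ fs/2 = 21.86 kHz, appears at 8.08 kHz.

8.08 kHz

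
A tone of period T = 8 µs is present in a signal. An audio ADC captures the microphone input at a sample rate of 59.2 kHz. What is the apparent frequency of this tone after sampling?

6.6 kHz

T = 8 µs → f = 1/T = 125 kHz.
125 kHz mod fs = 6.6 kHz.
6.6 kHz ≤ fs/2 = 29.6 kHz, appears at 6.6 kHz.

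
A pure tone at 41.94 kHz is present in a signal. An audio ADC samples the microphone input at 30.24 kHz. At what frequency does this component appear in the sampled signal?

41.94 kHz mod fs = 11.7 kHz.
11.7 kHz ≤ fs/2 = 15.12 kHz, appears at 11.7 kHz.

11.7 kHz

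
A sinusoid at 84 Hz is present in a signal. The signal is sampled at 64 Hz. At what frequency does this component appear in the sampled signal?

20 Hz

84 Hz mod fs = 20 Hz.
20 Hz ≤ fs/2 = 32 Hz, appears at 20 Hz.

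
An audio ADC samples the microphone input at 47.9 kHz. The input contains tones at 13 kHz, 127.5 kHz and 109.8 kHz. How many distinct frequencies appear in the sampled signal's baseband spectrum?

fs/2 = 23.95 kHz.
13 kHz ≤ fs/2 = 23.95 kHz, passes unchanged.
127.5 kHz mod fs = 31.7 kHz.
31.7 kHz > fs/2 = 23.95 kHz, folds to fs − 31.7 kHz = 16.2 kHz.
109.8 kHz mod fs = 14 kHz.
14 kHz ≤ fs/2 = 23.95 kHz, appears at 14 kHz.
Distinct values: {13 kHz, 14 kHz, 16.2 kHz} → 3.

3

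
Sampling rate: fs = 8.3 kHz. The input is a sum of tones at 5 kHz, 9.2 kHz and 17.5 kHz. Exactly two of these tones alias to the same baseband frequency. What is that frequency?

fs/2 = 4.15 kHz.
5 kHz > fs/2 = 4.15 kHz, folds to fs − 5 kHz = 3.3 kHz.
9.2 kHz mod fs = 0.9 kHz.
0.9 kHz ≤ fs/2 = 4.15 kHz, appears at 0.9 kHz.
17.5 kHz mod fs = 0.9 kHz.
0.9 kHz ≤ fs/2 = 4.15 kHz, appears at 0.9 kHz.
9.2 kHz and 17.5 kHz both map to 0.9 kHz.

0.9 kHz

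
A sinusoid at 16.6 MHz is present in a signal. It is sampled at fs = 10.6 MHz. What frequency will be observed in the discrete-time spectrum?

16.6 MHz mod fs = 6 MHz.
6 MHz > fs/2 = 5.3 MHz, folds to fs − 6 MHz = 4.6 MHz.

4.6 MHz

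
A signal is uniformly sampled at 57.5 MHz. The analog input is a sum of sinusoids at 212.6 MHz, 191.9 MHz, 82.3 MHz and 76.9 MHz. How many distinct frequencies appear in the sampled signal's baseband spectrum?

fs/2 = 28.75 MHz.
212.6 MHz mod fs = 40.1 MHz.
40.1 MHz > fs/2 = 28.75 MHz, folds to fs − 40.1 MHz = 17.4 MHz.
191.9 MHz mod fs = 19.4 MHz.
19.4 MHz ≤ fs/2 = 28.75 MHz, appears at 19.4 MHz.
82.3 MHz mod fs = 24.8 MHz.
24.8 MHz ≤ fs/2 = 28.75 MHz, appears at 24.8 MHz.
76.9 MHz mod fs = 19.4 MHz.
19.4 MHz ≤ fs/2 = 28.75 MHz, appears at 19.4 MHz.
Distinct values: {17.4 MHz, 19.4 MHz, 24.8 MHz} → 3.

3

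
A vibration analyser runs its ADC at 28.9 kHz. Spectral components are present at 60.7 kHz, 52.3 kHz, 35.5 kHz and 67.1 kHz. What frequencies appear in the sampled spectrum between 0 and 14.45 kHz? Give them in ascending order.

2.9 kHz, 5.5 kHz, 6.6 kHz, 9.3 kHz

fs/2 = 14.45 kHz.
60.7 kHz mod fs = 2.9 kHz.
2.9 kHz ≤ fs/2 = 14.45 kHz, appears at 2.9 kHz.
52.3 kHz mod fs = 23.4 kHz.
23.4 kHz > fs/2 = 14.45 kHz, folds to fs − 23.4 kHz = 5.5 kHz.
35.5 kHz mod fs = 6.6 kHz.
6.6 kHz ≤ fs/2 = 14.45 kHz, appears at 6.6 kHz.
67.1 kHz mod fs = 9.3 kHz.
9.3 kHz ≤ fs/2 = 14.45 kHz, appears at 9.3 kHz.
Distinct values: {2.9 kHz, 5.5 kHz, 6.6 kHz, 9.3 kHz}.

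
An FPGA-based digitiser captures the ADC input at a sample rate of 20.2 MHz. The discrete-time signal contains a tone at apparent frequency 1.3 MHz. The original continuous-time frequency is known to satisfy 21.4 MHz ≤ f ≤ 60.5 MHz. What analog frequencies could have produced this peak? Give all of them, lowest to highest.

21.5 MHz, 39.1 MHz, 41.7 MHz, 59.3 MHz

Frequencies that alias to 1.3 MHz are k·fs ± 1.3 MHz for integer k ≥ 0.
k=0: 1.3 MHz.
k=1: 18.9 MHz, 21.5 MHz.
k=2: 39.1 MHz, 41.7 MHz.
k=3: 59.3 MHz, 61.9 MHz.
k=4: 79.5 MHz, 82.1 MHz.
Within [21.4 MHz, 60.5 MHz]: 21.5 MHz, 39.1 MHz, 41.7 MHz, 59.3 MHz.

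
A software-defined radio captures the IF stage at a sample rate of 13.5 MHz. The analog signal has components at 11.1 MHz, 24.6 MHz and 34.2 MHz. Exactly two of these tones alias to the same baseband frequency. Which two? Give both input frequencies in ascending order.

11.1 MHz, 24.6 MHz

fs/2 = 6.75 MHz.
11.1 MHz > fs/2 = 6.75 MHz, folds to fs − 11.1 MHz = 2.4 MHz.
24.6 MHz mod fs = 11.1 MHz.
11.1 MHz > fs/2 = 6.75 MHz, folds to fs − 11.1 MHz = 2.4 MHz.
34.2 MHz mod fs = 7.2 MHz.
7.2 MHz > fs/2 = 6.75 MHz, folds to fs − 7.2 MHz = 6.3 MHz.
11.1 MHz and 24.6 MHz both map to 2.4 MHz.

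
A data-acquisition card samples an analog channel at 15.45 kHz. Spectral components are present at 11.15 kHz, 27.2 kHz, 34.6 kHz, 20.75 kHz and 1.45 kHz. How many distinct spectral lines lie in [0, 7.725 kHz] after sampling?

fs/2 = 7.725 kHz.
11.15 kHz > fs/2 = 7.725 kHz, folds to fs − 11.15 kHz = 4.3 kHz.
27.2 kHz mod fs = 11.75 kHz.
11.75 kHz > fs/2 = 7.725 kHz, folds to fs − 11.75 kHz = 3.7 kHz.
34.6 kHz mod fs = 3.7 kHz.
3.7 kHz ≤ fs/2 = 7.725 kHz, appears at 3.7 kHz.
20.75 kHz mod fs = 5.3 kHz.
5.3 kHz ≤ fs/2 = 7.725 kHz, appears at 5.3 kHz.
1.45 kHz ≤ fs/2 = 7.725 kHz, passes unchanged.
Distinct values: {1.45 kHz, 3.7 kHz, 4.3 kHz, 5.3 kHz} → 4.

4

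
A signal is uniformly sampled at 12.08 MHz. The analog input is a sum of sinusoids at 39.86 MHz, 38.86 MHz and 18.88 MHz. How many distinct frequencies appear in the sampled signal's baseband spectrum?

3

fs/2 = 6.04 MHz.
39.86 MHz mod fs = 3.62 MHz.
3.62 MHz ≤ fs/2 = 6.04 MHz, appears at 3.62 MHz.
38.86 MHz mod fs = 2.62 MHz.
2.62 MHz ≤ fs/2 = 6.04 MHz, appears at 2.62 MHz.
18.88 MHz mod fs = 6.8 MHz.
6.8 MHz > fs/2 = 6.04 MHz, folds to fs − 6.8 MHz = 5.28 MHz.
Distinct values: {2.62 MHz, 3.62 MHz, 5.28 MHz} → 3.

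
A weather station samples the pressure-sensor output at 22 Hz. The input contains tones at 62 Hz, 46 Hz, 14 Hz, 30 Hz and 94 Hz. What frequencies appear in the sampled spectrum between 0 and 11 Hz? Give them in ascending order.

fs/2 = 11 Hz.
62 Hz mod fs = 18 Hz.
18 Hz > fs/2 = 11 Hz, folds to fs − 18 Hz = 4 Hz.
46 Hz mod fs = 2 Hz.
2 Hz ≤ fs/2 = 11 Hz, appears at 2 Hz.
14 Hz > fs/2 = 11 Hz, folds to fs − 14 Hz = 8 Hz.
30 Hz mod fs = 8 Hz.
8 Hz ≤ fs/2 = 11 Hz, appears at 8 Hz.
94 Hz mod fs = 6 Hz.
6 Hz ≤ fs/2 = 11 Hz, appears at 6 Hz.
Distinct values: {2 Hz, 4 Hz, 6 Hz, 8 Hz}.

2 Hz, 4 Hz, 6 Hz, 8 Hz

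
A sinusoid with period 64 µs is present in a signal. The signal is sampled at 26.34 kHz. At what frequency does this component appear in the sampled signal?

T = 64 µs → f = 1/T = 15.625 kHz.
15.625 kHz > fs/2 = 13.17 kHz, folds to fs − 15.625 kHz = 10.715 kHz.

10.715 kHz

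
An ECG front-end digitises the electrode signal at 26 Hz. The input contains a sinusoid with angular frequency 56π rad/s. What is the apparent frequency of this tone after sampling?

2 Hz

ω = 56π rad/s → f = ω/(2π) = 28 Hz.
28 Hz mod fs = 2 Hz.
2 Hz ≤ fs/2 = 13 Hz, appears at 2 Hz.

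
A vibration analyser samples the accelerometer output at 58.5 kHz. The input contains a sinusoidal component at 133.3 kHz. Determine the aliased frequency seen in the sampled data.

16.3 kHz

133.3 kHz mod fs = 16.3 kHz.
16.3 kHz ≤ fs/2 = 29.25 kHz, appears at 16.3 kHz.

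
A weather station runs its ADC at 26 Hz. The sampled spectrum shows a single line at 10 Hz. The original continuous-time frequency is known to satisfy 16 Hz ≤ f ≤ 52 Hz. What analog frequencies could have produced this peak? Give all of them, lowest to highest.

Frequencies that alias to 10 Hz are k·fs ± 10 Hz for integer k ≥ 0.
k=0: 10 Hz.
k=1: 16 Hz, 36 Hz.
k=2: 42 Hz, 62 Hz.
k=3: 68 Hz, 88 Hz.
Within [16 Hz, 52 Hz]: 16 Hz, 36 Hz, 42 Hz.

16 Hz, 36 Hz, 42 Hz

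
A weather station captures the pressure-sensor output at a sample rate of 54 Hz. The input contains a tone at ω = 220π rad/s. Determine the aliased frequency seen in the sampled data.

2 Hz

ω = 220π rad/s → f = ω/(2π) = 110 Hz.
110 Hz mod fs = 2 Hz.
2 Hz ≤ fs/2 = 27 Hz, appears at 2 Hz.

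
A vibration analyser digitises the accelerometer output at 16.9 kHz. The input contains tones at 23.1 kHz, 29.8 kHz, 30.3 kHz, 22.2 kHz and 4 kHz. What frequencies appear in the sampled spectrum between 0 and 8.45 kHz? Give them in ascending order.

fs/2 = 8.45 kHz.
23.1 kHz mod fs = 6.2 kHz.
6.2 kHz ≤ fs/2 = 8.45 kHz, appears at 6.2 kHz.
29.8 kHz mod fs = 12.9 kHz.
12.9 kHz > fs/2 = 8.45 kHz, folds to fs − 12.9 kHz = 4 kHz.
30.3 kHz mod fs = 13.4 kHz.
13.4 kHz > fs/2 = 8.45 kHz, folds to fs − 13.4 kHz = 3.5 kHz.
22.2 kHz mod fs = 5.3 kHz.
5.3 kHz ≤ fs/2 = 8.45 kHz, appears at 5.3 kHz.
4 kHz ≤ fs/2 = 8.45 kHz, passes unchanged.
Distinct values: {3.5 kHz, 4 kHz, 5.3 kHz, 6.2 kHz}.

3.5 kHz, 4 kHz, 5.3 kHz, 6.2 kHz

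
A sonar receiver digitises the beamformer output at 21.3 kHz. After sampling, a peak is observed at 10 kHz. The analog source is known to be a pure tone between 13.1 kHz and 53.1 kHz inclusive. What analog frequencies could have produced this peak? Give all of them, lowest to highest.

Frequencies that alias to 10 kHz are k·fs ± 10 kHz for integer k ≥ 0.
k=0: 10 kHz.
k=1: 11.3 kHz, 31.3 kHz.
k=2: 32.6 kHz, 52.6 kHz.
k=3: 53.9 kHz, 73.9 kHz.
Within [13.1 kHz, 53.1 kHz]: 31.3 kHz, 32.6 kHz, 52.6 kHz.

31.3 kHz, 32.6 kHz, 52.6 kHz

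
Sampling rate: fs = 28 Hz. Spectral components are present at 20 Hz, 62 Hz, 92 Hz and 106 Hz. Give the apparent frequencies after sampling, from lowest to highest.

fs/2 = 14 Hz.
20 Hz > fs/2 = 14 Hz, folds to fs − 20 Hz = 8 Hz.
62 Hz mod fs = 6 Hz.
6 Hz ≤ fs/2 = 14 Hz, appears at 6 Hz.
92 Hz mod fs = 8 Hz.
8 Hz ≤ fs/2 = 14 Hz, appears at 8 Hz.
106 Hz mod fs = 22 Hz.
22 Hz > fs/2 = 14 Hz, folds to fs − 22 Hz = 6 Hz.
Distinct values: {6 Hz, 8 Hz}.

6 Hz, 8 Hz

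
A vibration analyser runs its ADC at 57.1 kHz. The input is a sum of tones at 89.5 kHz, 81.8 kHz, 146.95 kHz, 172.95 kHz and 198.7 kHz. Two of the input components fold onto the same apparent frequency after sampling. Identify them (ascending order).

81.8 kHz, 89.5 kHz

fs/2 = 28.55 kHz.
89.5 kHz mod fs = 32.4 kHz.
32.4 kHz > fs/2 = 28.55 kHz, folds to fs − 32.4 kHz = 24.7 kHz.
81.8 kHz mod fs = 24.7 kHz.
24.7 kHz ≤ fs/2 = 28.55 kHz, appears at 24.7 kHz.
146.95 kHz mod fs = 32.75 kHz.
32.75 kHz > fs/2 = 28.55 kHz, folds to fs − 32.75 kHz = 24.35 kHz.
172.95 kHz mod fs = 1.65 kHz.
1.65 kHz ≤ fs/2 = 28.55 kHz, appears at 1.65 kHz.
198.7 kHz mod fs = 27.4 kHz.
27.4 kHz ≤ fs/2 = 28.55 kHz, appears at 27.4 kHz.
81.8 kHz and 89.5 kHz both map to 24.7 kHz.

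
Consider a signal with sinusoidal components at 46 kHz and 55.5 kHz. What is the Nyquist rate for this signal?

Highest-frequency component: 55.5 kHz.
Nyquist rate = 2 × 55.5 kHz = 111 kHz.

111 kHz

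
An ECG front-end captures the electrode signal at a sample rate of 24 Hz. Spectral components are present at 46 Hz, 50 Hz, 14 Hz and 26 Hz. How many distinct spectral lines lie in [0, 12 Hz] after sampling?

fs/2 = 12 Hz.
46 Hz mod fs = 22 Hz.
22 Hz > fs/2 = 12 Hz, folds to fs − 22 Hz = 2 Hz.
50 Hz mod fs = 2 Hz.
2 Hz ≤ fs/2 = 12 Hz, appears at 2 Hz.
14 Hz > fs/2 = 12 Hz, folds to fs − 14 Hz = 10 Hz.
26 Hz mod fs = 2 Hz.
2 Hz ≤ fs/2 = 12 Hz, appears at 2 Hz.
Distinct values: {2 Hz, 10 Hz} → 2.

2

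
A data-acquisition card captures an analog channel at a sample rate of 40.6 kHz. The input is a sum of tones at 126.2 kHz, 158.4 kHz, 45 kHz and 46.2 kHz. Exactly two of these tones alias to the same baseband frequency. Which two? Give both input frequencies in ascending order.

fs/2 = 20.3 kHz.
126.2 kHz mod fs = 4.4 kHz.
4.4 kHz ≤ fs/2 = 20.3 kHz, appears at 4.4 kHz.
158.4 kHz mod fs = 36.6 kHz.
36.6 kHz > fs/2 = 20.3 kHz, folds to fs − 36.6 kHz = 4 kHz.
45 kHz mod fs = 4.4 kHz.
4.4 kHz ≤ fs/2 = 20.3 kHz, appears at 4.4 kHz.
46.2 kHz mod fs = 5.6 kHz.
5.6 kHz ≤ fs/2 = 20.3 kHz, appears at 5.6 kHz.
45 kHz and 126.2 kHz both map to 4.4 kHz.

45 kHz, 126.2 kHz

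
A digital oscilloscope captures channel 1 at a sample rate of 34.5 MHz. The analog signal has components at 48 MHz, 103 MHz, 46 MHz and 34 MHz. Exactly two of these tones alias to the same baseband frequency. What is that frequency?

fs/2 = 17.25 MHz.
48 MHz mod fs = 13.5 MHz.
13.5 MHz ≤ fs/2 = 17.25 MHz, appears at 13.5 MHz.
103 MHz mod fs = 34 MHz.
34 MHz > fs/2 = 17.25 MHz, folds to fs − 34 MHz = 0.5 MHz.
46 MHz mod fs = 11.5 MHz.
11.5 MHz ≤ fs/2 = 17.25 MHz, appears at 11.5 MHz.
34 MHz > fs/2 = 17.25 MHz, folds to fs − 34 MHz = 0.5 MHz.
34 MHz and 103 MHz both map to 0.5 MHz.

0.5 MHz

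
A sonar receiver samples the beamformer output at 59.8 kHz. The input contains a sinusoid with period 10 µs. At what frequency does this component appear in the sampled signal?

T = 10 µs → f = 1/T = 100 kHz.
100 kHz mod fs = 40.2 kHz.
40.2 kHz > fs/2 = 29.9 kHz, folds to fs − 40.2 kHz = 19.6 kHz.

19.6 kHz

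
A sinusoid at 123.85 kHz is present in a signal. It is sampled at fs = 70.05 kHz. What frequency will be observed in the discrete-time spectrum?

123.85 kHz mod fs = 53.8 kHz.
53.8 kHz > fs/2 = 35.025 kHz, folds to fs − 53.8 kHz = 16.25 kHz.

16.25 kHz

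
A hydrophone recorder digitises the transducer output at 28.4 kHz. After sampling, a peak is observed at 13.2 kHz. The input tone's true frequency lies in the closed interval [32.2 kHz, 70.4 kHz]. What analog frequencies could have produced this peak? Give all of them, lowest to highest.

41.6 kHz, 43.6 kHz, 70 kHz

Frequencies that alias to 13.2 kHz are k·fs ± 13.2 kHz for integer k ≥ 0.
k=0: 13.2 kHz.
k=1: 15.2 kHz, 41.6 kHz.
k=2: 43.6 kHz, 70 kHz.
k=3: 72 kHz, 98.4 kHz.
Within [32.2 kHz, 70.4 kHz]: 41.6 kHz, 43.6 kHz, 70 kHz.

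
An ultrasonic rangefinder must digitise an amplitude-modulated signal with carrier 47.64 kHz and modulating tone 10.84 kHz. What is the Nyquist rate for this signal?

116.96 kHz

AM sidebands sit at fc ± fm = 36.8 kHz and 58.48 kHz.
Highest-frequency component: 58.48 kHz.
Nyquist rate = 2 × 58.48 kHz = 116.96 kHz.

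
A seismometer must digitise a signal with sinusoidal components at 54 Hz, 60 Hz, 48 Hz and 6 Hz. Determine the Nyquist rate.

Highest-frequency component: 60 Hz.
Nyquist rate = 2 × 60 Hz = 120 Hz.

120 Hz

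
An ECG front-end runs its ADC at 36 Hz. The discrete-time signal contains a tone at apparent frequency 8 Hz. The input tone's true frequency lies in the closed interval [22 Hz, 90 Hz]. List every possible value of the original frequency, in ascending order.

28 Hz, 44 Hz, 64 Hz, 80 Hz

Frequencies that alias to 8 Hz are k·fs ± 8 Hz for integer k ≥ 0.
k=0: 8 Hz.
k=1: 28 Hz, 44 Hz.
k=2: 64 Hz, 80 Hz.
k=3: 100 Hz, 116 Hz.
Within [22 Hz, 90 Hz]: 28 Hz, 44 Hz, 64 Hz, 80 Hz.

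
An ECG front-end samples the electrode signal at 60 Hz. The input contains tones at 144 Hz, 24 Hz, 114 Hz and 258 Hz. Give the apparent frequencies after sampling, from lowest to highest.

fs/2 = 30 Hz.
144 Hz mod fs = 24 Hz.
24 Hz ≤ fs/2 = 30 Hz, appears at 24 Hz.
24 Hz ≤ fs/2 = 30 Hz, passes unchanged.
114 Hz mod fs = 54 Hz.
54 Hz > fs/2 = 30 Hz, folds to fs − 54 Hz = 6 Hz.
258 Hz mod fs = 18 Hz.
18 Hz ≤ fs/2 = 30 Hz, appears at 18 Hz.
Distinct values: {6 Hz, 18 Hz, 24 Hz}.

6 Hz, 18 Hz, 24 Hz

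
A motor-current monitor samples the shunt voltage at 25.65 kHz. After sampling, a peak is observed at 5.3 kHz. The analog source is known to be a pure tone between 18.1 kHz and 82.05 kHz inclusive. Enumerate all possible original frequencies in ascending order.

Frequencies that alias to 5.3 kHz are k·fs ± 5.3 kHz for integer k ≥ 0.
k=0: 5.3 kHz.
k=1: 20.35 kHz, 30.95 kHz.
k=2: 46 kHz, 56.6 kHz.
k=3: 71.65 kHz, 82.25 kHz.
k=4: 97.3 kHz, 107.9 kHz.
Within [18.1 kHz, 82.05 kHz]: 20.35 kHz, 30.95 kHz, 46 kHz, 56.6 kHz, 71.65 kHz.

20.35 kHz, 30.95 kHz, 46 kHz, 56.6 kHz, 71.65 kHz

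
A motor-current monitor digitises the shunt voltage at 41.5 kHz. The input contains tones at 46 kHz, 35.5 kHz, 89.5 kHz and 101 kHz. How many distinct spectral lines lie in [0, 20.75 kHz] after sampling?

4

fs/2 = 20.75 kHz.
46 kHz mod fs = 4.5 kHz.
4.5 kHz ≤ fs/2 = 20.75 kHz, appears at 4.5 kHz.
35.5 kHz > fs/2 = 20.75 kHz, folds to fs − 35.5 kHz = 6 kHz.
89.5 kHz mod fs = 6.5 kHz.
6.5 kHz ≤ fs/2 = 20.75 kHz, appears at 6.5 kHz.
101 kHz mod fs = 18 kHz.
18 kHz ≤ fs/2 = 20.75 kHz, appears at 18 kHz.
Distinct values: {4.5 kHz, 6 kHz, 6.5 kHz, 18 kHz} → 4.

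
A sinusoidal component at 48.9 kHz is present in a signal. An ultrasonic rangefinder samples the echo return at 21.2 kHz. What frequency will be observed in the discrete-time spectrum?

48.9 kHz mod fs = 6.5 kHz.
6.5 kHz ≤ fs/2 = 10.6 kHz, appears at 6.5 kHz.

6.5 kHz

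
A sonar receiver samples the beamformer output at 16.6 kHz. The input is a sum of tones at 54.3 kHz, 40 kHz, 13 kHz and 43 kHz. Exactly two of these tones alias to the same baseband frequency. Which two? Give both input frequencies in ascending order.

40 kHz, 43 kHz

fs/2 = 8.3 kHz.
54.3 kHz mod fs = 4.5 kHz.
4.5 kHz ≤ fs/2 = 8.3 kHz, appears at 4.5 kHz.
40 kHz mod fs = 6.8 kHz.
6.8 kHz ≤ fs/2 = 8.3 kHz, appears at 6.8 kHz.
13 kHz > fs/2 = 8.3 kHz, folds to fs − 13 kHz = 3.6 kHz.
43 kHz mod fs = 9.8 kHz.
9.8 kHz > fs/2 = 8.3 kHz, folds to fs − 9.8 kHz = 6.8 kHz.
40 kHz and 43 kHz both map to 6.8 kHz.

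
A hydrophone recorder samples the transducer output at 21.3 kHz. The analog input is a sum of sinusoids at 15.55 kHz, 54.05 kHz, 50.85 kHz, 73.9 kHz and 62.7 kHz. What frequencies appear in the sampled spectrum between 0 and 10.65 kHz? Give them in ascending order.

1.2 kHz, 5.75 kHz, 8.25 kHz, 9.85 kHz, 10 kHz

fs/2 = 10.65 kHz.
15.55 kHz > fs/2 = 10.65 kHz, folds to fs − 15.55 kHz = 5.75 kHz.
54.05 kHz mod fs = 11.45 kHz.
11.45 kHz > fs/2 = 10.65 kHz, folds to fs − 11.45 kHz = 9.85 kHz.
50.85 kHz mod fs = 8.25 kHz.
8.25 kHz ≤ fs/2 = 10.65 kHz, appears at 8.25 kHz.
73.9 kHz mod fs = 10 kHz.
10 kHz ≤ fs/2 = 10.65 kHz, appears at 10 kHz.
62.7 kHz mod fs = 20.1 kHz.
20.1 kHz > fs/2 = 10.65 kHz, folds to fs − 20.1 kHz = 1.2 kHz.
Distinct values: {1.2 kHz, 5.75 kHz, 8.25 kHz, 9.85 kHz, 10 kHz}.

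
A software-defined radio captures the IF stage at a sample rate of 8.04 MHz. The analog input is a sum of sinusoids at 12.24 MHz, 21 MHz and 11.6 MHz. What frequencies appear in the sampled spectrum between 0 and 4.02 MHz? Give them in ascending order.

fs/2 = 4.02 MHz.
12.24 MHz mod fs = 4.2 MHz.
4.2 MHz > fs/2 = 4.02 MHz, folds to fs − 4.2 MHz = 3.84 MHz.
21 MHz mod fs = 4.92 MHz.
4.92 MHz > fs/2 = 4.02 MHz, folds to fs − 4.92 MHz = 3.12 MHz.
11.6 MHz mod fs = 3.56 MHz.
3.56 MHz ≤ fs/2 = 4.02 MHz, appears at 3.56 MHz.
Distinct values: {3.12 MHz, 3.56 MHz, 3.84 MHz}.

3.12 MHz, 3.56 MHz, 3.84 MHz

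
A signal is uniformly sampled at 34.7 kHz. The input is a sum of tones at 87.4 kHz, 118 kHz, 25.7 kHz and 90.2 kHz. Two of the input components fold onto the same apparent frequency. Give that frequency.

13.9 kHz

fs/2 = 17.35 kHz.
87.4 kHz mod fs = 18 kHz.
18 kHz > fs/2 = 17.35 kHz, folds to fs − 18 kHz = 16.7 kHz.
118 kHz mod fs = 13.9 kHz.
13.9 kHz ≤ fs/2 = 17.35 kHz, appears at 13.9 kHz.
25.7 kHz > fs/2 = 17.35 kHz, folds to fs − 25.7 kHz = 9 kHz.
90.2 kHz mod fs = 20.8 kHz.
20.8 kHz > fs/2 = 17.35 kHz, folds to fs − 20.8 kHz = 13.9 kHz.
90.2 kHz and 118 kHz both map to 13.9 kHz.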